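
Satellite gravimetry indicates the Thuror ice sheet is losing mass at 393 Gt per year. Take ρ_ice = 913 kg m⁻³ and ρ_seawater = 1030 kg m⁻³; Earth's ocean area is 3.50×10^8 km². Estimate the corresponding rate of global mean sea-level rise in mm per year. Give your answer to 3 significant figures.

≈ 1.09 mm/yr

ρ_w = 1030 kg m⁻³. Annual water volume added = 393 Gt / ρ_w = 3.930×10^14 kg / 1030 kg m⁻³ = 3.816×10^11 m³.
Δh per year = 3.816×10^11 / 3.50×10^14 = 1.09×10^-3 m = 1.09 mm.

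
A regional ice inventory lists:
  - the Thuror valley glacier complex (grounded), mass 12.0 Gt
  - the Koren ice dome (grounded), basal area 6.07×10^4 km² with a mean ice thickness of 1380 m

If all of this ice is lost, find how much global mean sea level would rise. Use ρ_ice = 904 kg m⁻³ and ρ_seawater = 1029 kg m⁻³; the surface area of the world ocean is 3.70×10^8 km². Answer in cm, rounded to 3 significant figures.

≈ 19.9 cm

Thuror: 12.0 Gt = 1.200×10^13 kg; dividing by ρ_w = 1029 kg m⁻³ gives 1.166×10^10 m³ of water.
Koren: ice volume = 6.07×10^4 km² × 1380 m = 8.377×10^4 km³; 8.377×10^4 × (904/1029) = 7.359×10^4 km³ of water.
Total added water ≈ 7.360×10^13 m³ over 3.70×10^14 m² → Δh = 0.199 m = 19.9 cm.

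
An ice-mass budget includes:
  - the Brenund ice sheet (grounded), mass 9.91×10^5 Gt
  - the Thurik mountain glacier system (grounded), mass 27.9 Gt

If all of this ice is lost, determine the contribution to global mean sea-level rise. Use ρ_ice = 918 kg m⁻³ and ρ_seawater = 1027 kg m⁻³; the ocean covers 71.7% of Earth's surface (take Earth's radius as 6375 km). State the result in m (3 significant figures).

≈ 2.64 m

Brenund: 9.91×10^5 Gt = 9.910×10^17 kg; dividing by ρ_w = 1027 kg m⁻³ gives 9.649×10^14 m³ of water.
Thurik: 27.9 Gt = 2.790×10^13 kg; dividing by ρ_w = 1027 kg m⁻³ gives 2.717×10^10 m³ of water.
Total added water ≈ 9.650×10^14 m³ over 3.66×10^14 m² → Δh = 2.64 m.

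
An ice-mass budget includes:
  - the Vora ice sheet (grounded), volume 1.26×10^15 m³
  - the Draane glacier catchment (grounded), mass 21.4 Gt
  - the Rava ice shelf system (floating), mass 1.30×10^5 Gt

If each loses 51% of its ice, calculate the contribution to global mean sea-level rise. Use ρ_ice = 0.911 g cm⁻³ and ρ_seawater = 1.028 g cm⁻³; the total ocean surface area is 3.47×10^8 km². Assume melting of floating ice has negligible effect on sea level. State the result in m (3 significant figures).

Vora: 0.51 × 1.26×10^15 m³ × (911/1028) = 5.695×10^14 m³ of water.
Draane: 0.51 × 21.4 Gt = 1.091×10^13 kg; dividing by ρ_w = 1.028 g cm⁻³ = 1028 kg m⁻³ gives 1.062×10^10 m³ of water.
The Rava ice shelf system is floating and already displaces its own weight of water, so its melt adds essentially nothing to sea level.
Total added water ≈ 5.695×10^14 m³ over 3.47×10^14 m² → Δh = 1.64 m.

≈ 1.64 m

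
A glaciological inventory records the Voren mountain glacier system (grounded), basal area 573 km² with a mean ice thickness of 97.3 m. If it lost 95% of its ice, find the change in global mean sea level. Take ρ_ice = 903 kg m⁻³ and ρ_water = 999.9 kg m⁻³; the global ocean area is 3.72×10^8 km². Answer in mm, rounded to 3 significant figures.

≈ 0.129 mm

Voren: ice volume = 573 km² × 97.3 m = 55.75 km³; 0.95 × 55.75 × (903/999.9) = 47.83 km³ of water.
Spread over 3.72×10^14 m² of ocean, Δh = 4.783×10^10 / 3.72×10^14 = 1.29×10^-4 m = 0.129 mm.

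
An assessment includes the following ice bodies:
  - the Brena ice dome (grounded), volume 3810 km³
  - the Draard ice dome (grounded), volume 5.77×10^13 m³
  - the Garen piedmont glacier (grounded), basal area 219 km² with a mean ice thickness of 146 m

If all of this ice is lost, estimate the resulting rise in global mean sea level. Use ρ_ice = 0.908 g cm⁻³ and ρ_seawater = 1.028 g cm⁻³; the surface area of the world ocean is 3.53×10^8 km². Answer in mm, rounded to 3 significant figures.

Brena: 3810 km³ × (908/1028) = 3365 km³ of water.
Draard: 5.77×10^13 m³ × (908/1028) = 5.096×10^13 m³ of water.
Garen: ice volume = 219 km² × 146 m = 31.97 km³; 31.97 × (908/1028) = 28.24 km³ of water.
Total added water ≈ 5.436×10^13 m³ over 3.53×10^14 m² → Δh = 0.154 m = 154 mm.

≈ 154 mm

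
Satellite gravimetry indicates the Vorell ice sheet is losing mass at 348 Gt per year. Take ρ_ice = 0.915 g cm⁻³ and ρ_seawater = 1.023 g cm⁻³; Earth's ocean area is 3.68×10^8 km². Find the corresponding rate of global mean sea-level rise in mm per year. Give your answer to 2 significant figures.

ρ_w = 1.023 g cm⁻³ = 1023 kg m⁻³. Annual water volume added = 348 Gt / ρ_w = 3.480×10^14 kg / 1023 kg m⁻³ = 3.402×10^11 m³.
Δh per year = 3.402×10^11 / 3.68×10^14 = 9.24×10^-4 m = 0.92 mm.

≈ 0.92 mm/yr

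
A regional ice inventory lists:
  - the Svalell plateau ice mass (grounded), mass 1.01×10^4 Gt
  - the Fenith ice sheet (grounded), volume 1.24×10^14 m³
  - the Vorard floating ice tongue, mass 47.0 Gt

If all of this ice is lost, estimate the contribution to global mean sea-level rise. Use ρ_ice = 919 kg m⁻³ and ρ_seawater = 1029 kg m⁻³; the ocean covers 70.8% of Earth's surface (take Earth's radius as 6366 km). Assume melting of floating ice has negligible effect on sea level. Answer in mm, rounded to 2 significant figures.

≈ 330 mm

Svalell: 1.01×10^4 Gt = 1.010×10^16 kg; dividing by ρ_w = 1029 kg m⁻³ gives 9.815×10^12 m³ of water.
Fenith: 1.24×10^14 m³ × (919/1029) = 1.107×10^14 m³ of water.
The Vorard floating ice tongue is floating and already displaces its own weight of water, so its melt adds essentially nothing to sea level.
Total added water ≈ 1.206×10^14 m³ over 3.61×10^14 m² → Δh = 0.334 m = 330 mm.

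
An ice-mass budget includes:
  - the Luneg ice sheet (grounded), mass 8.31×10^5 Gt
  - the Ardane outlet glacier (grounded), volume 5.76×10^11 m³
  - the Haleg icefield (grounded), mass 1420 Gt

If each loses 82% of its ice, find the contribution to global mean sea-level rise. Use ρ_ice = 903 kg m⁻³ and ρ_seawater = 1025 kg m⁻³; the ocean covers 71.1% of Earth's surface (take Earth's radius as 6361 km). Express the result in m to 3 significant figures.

Luneg: 0.82 × 8.31×10^5 Gt = 6.814×10^17 kg; dividing by ρ_w = 1025 kg m⁻³ gives 6.648×10^14 m³ of water.
Ardane: 0.82 × 5.76×10^11 m³ × (903/1025) = 4.161×10^11 m³ of water.
Haleg: 0.82 × 1420 Gt = 1.164×10^15 kg; dividing by ρ_w = 1025 kg m⁻³ gives 1.136×10^12 m³ of water.
Total added water ≈ 6.664×10^14 m³ over 3.62×10^14 m² → Δh = 1.84 m.

≈ 1.84 m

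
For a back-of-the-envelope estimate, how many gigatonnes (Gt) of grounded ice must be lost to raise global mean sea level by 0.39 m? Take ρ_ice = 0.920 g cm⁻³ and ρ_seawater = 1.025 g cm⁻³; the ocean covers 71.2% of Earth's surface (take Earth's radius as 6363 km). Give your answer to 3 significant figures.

Required water volume = Δh × A = 0.39 m × 3.62×10^14 m² = 1.413×10^14 m³.
ρ_w = 1.025 g cm⁻³ = 1025 kg m⁻³, so the mass of water = 1.413×10^14 m³ × 1025 kg m⁻³ = 1.448×10^17 kg = 1.45×10^5 Gt (and the same mass of ice, by conservation).

≈ 1.45×10^5 Gt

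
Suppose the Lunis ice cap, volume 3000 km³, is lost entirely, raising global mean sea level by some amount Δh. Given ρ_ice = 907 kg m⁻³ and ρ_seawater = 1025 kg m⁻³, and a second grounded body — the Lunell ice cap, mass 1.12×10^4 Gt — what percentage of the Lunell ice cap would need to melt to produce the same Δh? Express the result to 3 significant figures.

≈ 24.3 %

Equal sea-level rise means equal mass of meltwater, i.e. equal mass of ice lost.
Ice mass of Lunis: 2.721×10^15 kg; ice mass of Lunell: 1.120×10^16 kg.
Fraction required = 2.721×10^15 / 1.120×10^16 = 0.243 → 24.3 %.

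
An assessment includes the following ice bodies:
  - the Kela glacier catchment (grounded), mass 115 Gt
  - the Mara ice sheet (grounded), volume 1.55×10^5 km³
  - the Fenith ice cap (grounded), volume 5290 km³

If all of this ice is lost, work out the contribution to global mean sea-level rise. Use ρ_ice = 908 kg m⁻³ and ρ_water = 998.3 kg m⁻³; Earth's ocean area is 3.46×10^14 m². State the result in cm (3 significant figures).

≈ 42.2 cm

Kela: 115 Gt = 1.150×10^14 kg; dividing by ρ_w = 998.3 kg m⁻³ gives 1.152×10^11 m³ of water.
Mara: 1.55×10^5 km³ × (908/998.3) = 1.410×10^5 km³ of water.
Fenith: 5290 km³ × (908/998.3) = 4811 km³ of water.
Total added water ≈ 1.459×10^14 m³ over 3.46×10^14 m² → Δh = 0.422 m = 42.2 cm.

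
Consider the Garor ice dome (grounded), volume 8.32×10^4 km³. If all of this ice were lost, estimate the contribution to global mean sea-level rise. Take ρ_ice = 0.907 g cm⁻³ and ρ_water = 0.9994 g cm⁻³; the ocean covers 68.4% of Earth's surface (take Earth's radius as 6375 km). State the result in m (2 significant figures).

≈ 0.22 m

Garor: 8.32×10^4 km³ × (907/999.4) = 7.551×10^4 km³ of water.
Spread over 3.49×10^14 m² of ocean, Δh = 7.551×10^13 / 3.49×10^14 = 0.216 m.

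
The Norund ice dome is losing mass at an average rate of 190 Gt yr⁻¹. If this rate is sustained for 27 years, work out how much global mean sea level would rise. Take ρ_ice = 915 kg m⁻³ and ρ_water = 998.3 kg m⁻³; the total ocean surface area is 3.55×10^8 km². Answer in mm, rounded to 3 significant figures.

≈ 14.5 mm

Total mass lost = 190 Gt/yr × 27 yr = 5130 Gt = 5.130×10^15 kg.
ρ_w = 998.3 kg m⁻³, so water volume = 5.130×10^15 / 998.3 = 5.139×10^12 m³.
Δh = 5.139×10^12 / 3.55×10^14 = 0.0145 m = 14.5 mm.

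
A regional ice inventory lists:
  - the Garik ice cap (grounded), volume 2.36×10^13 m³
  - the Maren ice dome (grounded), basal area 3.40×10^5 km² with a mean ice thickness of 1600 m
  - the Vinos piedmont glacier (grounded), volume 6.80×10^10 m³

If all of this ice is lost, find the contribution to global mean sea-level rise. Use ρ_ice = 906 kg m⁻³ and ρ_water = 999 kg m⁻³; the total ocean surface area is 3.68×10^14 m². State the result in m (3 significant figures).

≈ 1.40 m

Garik: 2.36×10^13 m³ × (906/999) = 2.140×10^13 m³ of water.
Maren: ice volume = 3.40×10^5 km² × 1600 m = 5.440×10^5 km³; 5.440×10^5 × (906/999) = 4.934×10^5 km³ of water.
Vinos: 6.80×10^10 m³ × (906/999) = 6.167×10^10 m³ of water.
Total added water ≈ 5.148×10^14 m³ over 3.68×10^14 m² → Δh = 1.40 m.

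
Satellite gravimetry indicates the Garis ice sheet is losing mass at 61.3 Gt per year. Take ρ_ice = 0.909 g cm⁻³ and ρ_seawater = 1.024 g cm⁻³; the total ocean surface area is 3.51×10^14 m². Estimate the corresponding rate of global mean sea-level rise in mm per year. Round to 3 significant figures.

≈ 0.171 mm/yr

ρ_w = 1.024 g cm⁻³ = 1024 kg m⁻³. Annual water volume added = 61.3 Gt / ρ_w = 6.130×10^13 kg / 1024 kg m⁻³ = 5.986×10^10 m³.
Δh per year = 5.986×10^10 / 3.51×10^14 = 1.71×10^-4 m = 0.171 mm.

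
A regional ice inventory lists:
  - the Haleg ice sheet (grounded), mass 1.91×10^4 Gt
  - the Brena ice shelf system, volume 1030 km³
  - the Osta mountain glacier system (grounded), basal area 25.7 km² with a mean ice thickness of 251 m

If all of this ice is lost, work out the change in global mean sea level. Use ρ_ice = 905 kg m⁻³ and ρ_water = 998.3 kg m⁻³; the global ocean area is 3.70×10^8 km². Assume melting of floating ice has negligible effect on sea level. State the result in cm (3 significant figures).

≈ 5.17 cm

Haleg: 1.91×10^4 Gt = 1.910×10^16 kg; dividing by ρ_w = 998.3 kg m⁻³ gives 1.913×10^13 m³ of water.
The Brena ice shelf system is floating and already displaces its own weight of water, so its melt adds essentially nothing to sea level.
Osta: ice volume = 25.7 km² × 251 m = 6.451 km³; 6.451 × (905/998.3) = 5.848 km³ of water.
Total added water ≈ 1.914×10^13 m³ over 3.70×10^14 m² → Δh = 0.0517 m = 5.17 cm.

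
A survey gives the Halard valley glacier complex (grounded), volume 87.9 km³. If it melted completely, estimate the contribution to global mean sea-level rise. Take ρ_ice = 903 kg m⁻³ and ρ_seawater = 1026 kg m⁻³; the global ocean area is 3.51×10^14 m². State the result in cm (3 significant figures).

Halard: 87.9 km³ × (903/1026) = 77.36 km³ of water.
Spread over 3.51×10^14 m² of ocean, Δh = 7.736×10^10 / 3.51×10^14 = 2.20×10^-4 m = 0.0220 cm.

≈ 0.0220 cm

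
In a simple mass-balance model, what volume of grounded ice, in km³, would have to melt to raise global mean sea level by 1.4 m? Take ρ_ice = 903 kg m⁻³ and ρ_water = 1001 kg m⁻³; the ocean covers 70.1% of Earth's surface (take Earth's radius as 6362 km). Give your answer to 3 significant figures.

Required water volume = Δh × A = 1.4 m × 3.57×10^14 m² = 4.992×10^14 m³ = 4.992×10^5 km³.
Ice volume = water volume × ρ_w/ρ_ice = 4.992×10^5 × 1001/903 = 5.53×10^5 km³.

≈ 5.53×10^5 km³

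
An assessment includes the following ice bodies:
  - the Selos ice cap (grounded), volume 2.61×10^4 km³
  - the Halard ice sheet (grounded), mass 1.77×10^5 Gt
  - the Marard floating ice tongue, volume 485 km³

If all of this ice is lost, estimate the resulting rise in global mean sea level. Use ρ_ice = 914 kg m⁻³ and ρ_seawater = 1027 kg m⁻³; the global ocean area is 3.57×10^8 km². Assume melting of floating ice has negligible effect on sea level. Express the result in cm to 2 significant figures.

Selos: 2.61×10^4 km³ × (914/1027) = 2.323×10^4 km³ of water.
Halard: 1.77×10^5 Gt = 1.770×10^17 kg; dividing by ρ_w = 1027 kg m⁻³ gives 1.723×10^14 m³ of water.
The Marard floating ice tongue is floating and already displaces its own weight of water, so its melt adds essentially nothing to sea level.
Total added water ≈ 1.956×10^14 m³ over 3.57×10^14 m² → Δh = 0.548 m = 55 cm.

≈ 55 cm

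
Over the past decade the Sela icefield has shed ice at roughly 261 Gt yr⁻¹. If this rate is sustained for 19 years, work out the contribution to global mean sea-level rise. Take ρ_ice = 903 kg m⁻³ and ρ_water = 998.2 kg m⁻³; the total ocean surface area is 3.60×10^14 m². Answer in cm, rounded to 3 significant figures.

≈ 1.38 cm

Total mass lost = 261 Gt/yr × 19 yr = 4959 Gt = 4.959×10^15 kg.
ρ_w = 998.2 kg m⁻³, so water volume = 4.959×10^15 / 998.2 = 4.968×10^12 m³.
Δh = 4.968×10^12 / 3.60×10^14 = 0.0138 m = 1.38 cm.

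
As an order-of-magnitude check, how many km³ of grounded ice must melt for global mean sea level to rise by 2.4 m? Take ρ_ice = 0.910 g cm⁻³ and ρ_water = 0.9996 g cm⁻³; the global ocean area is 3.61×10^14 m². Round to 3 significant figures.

Required water volume = Δh × A = 2.4 m × 3.61×10^14 m² = 8.664×10^14 m³ = 8.664×10^5 km³.
Ice volume = water volume × ρ_w/ρ_ice = 8.664×10^5 × 999.6/910 = 9.52×10^5 km³.

≈ 9.52×10^5 km³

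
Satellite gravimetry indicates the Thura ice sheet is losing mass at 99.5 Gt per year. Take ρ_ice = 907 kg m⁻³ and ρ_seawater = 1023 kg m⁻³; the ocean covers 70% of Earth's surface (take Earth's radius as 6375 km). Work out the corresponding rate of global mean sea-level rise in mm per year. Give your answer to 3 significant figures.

ρ_w = 1023 kg m⁻³. Annual water volume added = 99.5 Gt / ρ_w = 9.950×10^13 kg / 1023 kg m⁻³ = 9.726×10^10 m³.
Δh per year = 9.726×10^10 / 3.57×10^14 = 2.72×10^-4 m = 0.272 mm.

≈ 0.272 mm/yr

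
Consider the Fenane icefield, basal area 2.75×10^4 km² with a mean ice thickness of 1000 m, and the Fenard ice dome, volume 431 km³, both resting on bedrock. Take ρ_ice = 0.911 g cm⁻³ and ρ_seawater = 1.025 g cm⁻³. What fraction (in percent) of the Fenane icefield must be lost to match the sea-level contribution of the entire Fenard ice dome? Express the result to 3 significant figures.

≈ 1.57 %

Equal sea-level rise means equal mass of meltwater, i.e. equal mass of ice lost.
Ice mass of Fenard: 3.926×10^14 kg; ice mass of Fenane: 2.505×10^16 kg.
Fraction required = 3.926×10^14 / 2.505×10^16 = 0.0157 → 1.57 %.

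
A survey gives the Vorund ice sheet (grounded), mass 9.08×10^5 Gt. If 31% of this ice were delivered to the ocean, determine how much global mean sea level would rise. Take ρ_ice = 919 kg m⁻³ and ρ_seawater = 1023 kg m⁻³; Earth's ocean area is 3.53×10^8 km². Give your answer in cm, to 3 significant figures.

Vorund: 0.31 × 9.08×10^5 Gt = 2.815×10^17 kg; dividing by ρ_w = 1023 kg m⁻³ gives 2.752×10^14 m³ of water.
Spread over 3.53×10^14 m² of ocean, Δh = 2.752×10^14 / 3.53×10^14 = 0.779 m = 77.9 cm.

≈ 77.9 cm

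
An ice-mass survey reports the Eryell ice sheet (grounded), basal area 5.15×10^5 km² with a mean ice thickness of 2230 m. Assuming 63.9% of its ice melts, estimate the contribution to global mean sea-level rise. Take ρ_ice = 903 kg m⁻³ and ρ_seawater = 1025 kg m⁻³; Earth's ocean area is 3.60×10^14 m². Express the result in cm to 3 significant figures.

Eryell: ice volume = 5.15×10^5 km² × 2230 m = 1.148×10^6 km³; 0.639 × 1.148×10^6 × (903/1025) = 6.465×10^5 km³ of water.
Spread over 3.60×10^14 m² of ocean, Δh = 6.465×10^14 / 3.60×10^14 = 1.80 m = 180 cm.

≈ 180 cm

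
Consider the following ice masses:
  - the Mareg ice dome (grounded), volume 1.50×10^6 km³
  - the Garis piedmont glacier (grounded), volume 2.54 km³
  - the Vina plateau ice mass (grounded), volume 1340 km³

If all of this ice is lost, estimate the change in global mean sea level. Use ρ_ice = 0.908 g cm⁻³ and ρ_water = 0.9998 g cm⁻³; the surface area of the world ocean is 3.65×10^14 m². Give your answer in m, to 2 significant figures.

≈ 3.7 m

Mareg: 1.50×10^6 km³ × (908/999.8) = 1.362×10^6 km³ of water.
Garis: 2.54 km³ × (908/999.8) = 2.307 km³ of water.
Vina: 1340 km³ × (908/999.8) = 1217 km³ of water.
Total added water ≈ 1.363×10^15 m³ over 3.65×10^14 m² → Δh = 3.74 m.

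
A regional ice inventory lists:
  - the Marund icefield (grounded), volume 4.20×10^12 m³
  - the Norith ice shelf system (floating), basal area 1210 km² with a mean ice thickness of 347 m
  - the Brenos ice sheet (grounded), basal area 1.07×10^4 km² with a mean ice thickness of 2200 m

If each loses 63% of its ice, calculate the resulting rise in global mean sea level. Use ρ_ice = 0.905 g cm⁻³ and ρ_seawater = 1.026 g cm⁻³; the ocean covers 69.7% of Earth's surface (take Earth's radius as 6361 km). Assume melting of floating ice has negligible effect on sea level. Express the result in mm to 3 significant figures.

≈ 43.5 mm

Marund: 0.63 × 4.20×10^12 m³ × (905/1026) = 2.334×10^12 m³ of water.
The Norith ice shelf system is floating and already displaces its own weight of water, so its melt adds essentially nothing to sea level.
Brenos: ice volume = 1.07×10^4 km² × 2200 m = 2.354×10^4 km³; 0.63 × 2.354×10^4 × (905/1026) = 1.308×10^4 km³ of water.
Total added water ≈ 1.542×10^13 m³ over 3.54×10^14 m² → Δh = 0.0435 m = 43.5 mm.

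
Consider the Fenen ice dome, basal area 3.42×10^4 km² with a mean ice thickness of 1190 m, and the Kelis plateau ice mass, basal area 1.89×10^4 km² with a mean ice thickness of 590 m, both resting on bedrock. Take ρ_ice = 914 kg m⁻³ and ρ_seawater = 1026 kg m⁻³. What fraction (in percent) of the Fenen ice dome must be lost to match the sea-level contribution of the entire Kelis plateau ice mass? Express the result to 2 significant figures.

≈ 27 %

Equal sea-level rise means equal mass of meltwater, i.e. equal mass of ice lost.
Ice mass of Kelis: 1.019×10^16 kg; ice mass of Fenen: 3.720×10^16 kg.
Fraction required = 1.019×10^16 / 3.720×10^16 = 0.274 → 27 %.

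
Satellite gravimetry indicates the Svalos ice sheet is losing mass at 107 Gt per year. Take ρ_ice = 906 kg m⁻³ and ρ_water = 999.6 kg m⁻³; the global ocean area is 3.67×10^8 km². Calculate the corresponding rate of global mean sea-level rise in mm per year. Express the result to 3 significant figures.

≈ 0.292 mm/yr

ρ_w = 999.6 kg m⁻³. Annual water volume added = 107 Gt / ρ_w = 1.070×10^14 kg / 999.6 kg m⁻³ = 1.070×10^11 m³.
Δh per year = 1.070×10^11 / 3.67×10^14 = 2.92×10^-4 m = 0.292 mm.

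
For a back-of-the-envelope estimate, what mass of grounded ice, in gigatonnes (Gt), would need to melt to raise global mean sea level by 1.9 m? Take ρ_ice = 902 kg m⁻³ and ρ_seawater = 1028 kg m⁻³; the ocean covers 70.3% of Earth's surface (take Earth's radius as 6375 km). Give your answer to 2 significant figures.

Required water volume = Δh × A = 1.9 m × 3.59×10^14 m² = 6.821×10^14 m³.
ρ_w = 1028 kg m⁻³, so the mass of water = 6.821×10^14 m³ × 1028 kg m⁻³ = 7.012×10^17 kg = 7.0×10^5 Gt (and the same mass of ice, by conservation).

≈ 7.0×10^5 Gt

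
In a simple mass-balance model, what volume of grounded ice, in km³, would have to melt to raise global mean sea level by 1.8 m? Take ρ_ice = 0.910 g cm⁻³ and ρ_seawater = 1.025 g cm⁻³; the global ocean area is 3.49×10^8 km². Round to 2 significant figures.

≈ 7.1×10^5 km³

Required water volume = Δh × A = 1.8 m × 3.49×10^14 m² = 6.282×10^14 m³ = 6.282×10^5 km³.
Ice volume = water volume × ρ_w/ρ_ice = 6.282×10^5 × 1025/910 = 7.1×10^5 km³.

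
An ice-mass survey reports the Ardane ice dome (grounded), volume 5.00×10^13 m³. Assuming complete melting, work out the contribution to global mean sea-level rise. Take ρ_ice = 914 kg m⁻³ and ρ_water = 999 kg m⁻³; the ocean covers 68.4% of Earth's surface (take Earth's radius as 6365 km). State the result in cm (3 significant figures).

Ardane: 5.00×10^13 m³ × (914/999) = 4.575×10^13 m³ of water.
Spread over 3.48×10^14 m² of ocean, Δh = 4.575×10^13 / 3.48×10^14 = 0.131 m = 13.1 cm.

≈ 13.1 cm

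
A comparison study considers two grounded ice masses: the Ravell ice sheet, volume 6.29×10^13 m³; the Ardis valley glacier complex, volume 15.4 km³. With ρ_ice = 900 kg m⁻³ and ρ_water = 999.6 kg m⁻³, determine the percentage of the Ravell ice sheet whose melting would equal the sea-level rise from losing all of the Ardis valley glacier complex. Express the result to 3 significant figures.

≈ 0.0245 %

Equal sea-level rise means equal mass of meltwater, i.e. equal mass of ice lost.
Ice mass of Ardis: 1.386×10^13 kg; ice mass of Ravell: 5.661×10^16 kg.
Fraction required = 1.386×10^13 / 5.661×10^16 = 2.45×10^-4 → 0.0245 %.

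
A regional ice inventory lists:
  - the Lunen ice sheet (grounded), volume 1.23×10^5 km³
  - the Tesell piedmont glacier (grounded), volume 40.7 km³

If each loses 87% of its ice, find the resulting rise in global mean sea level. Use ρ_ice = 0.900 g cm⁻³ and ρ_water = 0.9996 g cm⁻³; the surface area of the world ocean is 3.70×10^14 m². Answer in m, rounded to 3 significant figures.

≈ 0.260 m

Lunen: 0.87 × 1.23×10^5 km³ × (900/999.6) = 9.635×10^4 km³ of water.
Tesell: 0.87 × 40.7 km³ × (900/999.6) = 31.88 km³ of water.
Total added water ≈ 9.638×10^13 m³ over 3.70×10^14 m² → Δh = 0.260 m.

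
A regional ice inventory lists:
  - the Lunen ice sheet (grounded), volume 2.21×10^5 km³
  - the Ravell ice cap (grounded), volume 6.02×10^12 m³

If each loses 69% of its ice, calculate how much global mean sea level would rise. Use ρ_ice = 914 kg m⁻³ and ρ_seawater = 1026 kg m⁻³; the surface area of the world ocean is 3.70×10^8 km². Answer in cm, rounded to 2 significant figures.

Lunen: 0.69 × 2.21×10^5 km³ × (914/1026) = 1.358×10^5 km³ of water.
Ravell: 0.69 × 6.02×10^12 m³ × (914/1026) = 3.700×10^12 m³ of water.
Total added water ≈ 1.395×10^14 m³ over 3.70×10^14 m² → Δh = 0.377 m = 38 cm.

≈ 38 cm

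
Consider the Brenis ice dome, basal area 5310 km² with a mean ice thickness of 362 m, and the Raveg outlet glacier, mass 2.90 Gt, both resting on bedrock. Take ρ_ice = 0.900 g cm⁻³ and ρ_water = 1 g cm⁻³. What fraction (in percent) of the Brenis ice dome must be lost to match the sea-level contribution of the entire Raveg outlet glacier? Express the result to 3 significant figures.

≈ 0.168 %

Equal sea-level rise means equal mass of meltwater, i.e. equal mass of ice lost.
Ice mass of Raveg: 2.900×10^12 kg; ice mass of Brenis: 1.730×10^15 kg.
Fraction required = 2.900×10^12 / 1.730×10^15 = 1.68×10^-3 → 0.168 %.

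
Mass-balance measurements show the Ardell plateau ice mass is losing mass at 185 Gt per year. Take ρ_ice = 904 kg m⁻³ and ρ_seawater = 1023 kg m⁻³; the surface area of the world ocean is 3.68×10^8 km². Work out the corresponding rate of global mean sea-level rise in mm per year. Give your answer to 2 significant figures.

ρ_w = 1023 kg m⁻³. Annual water volume added = 185 Gt / ρ_w = 1.850×10^14 kg / 1023 kg m⁻³ = 1.808×10^11 m³.
Δh per year = 1.808×10^11 / 3.68×10^14 = 4.91×10^-4 m = 0.49 mm.

≈ 0.49 mm/yr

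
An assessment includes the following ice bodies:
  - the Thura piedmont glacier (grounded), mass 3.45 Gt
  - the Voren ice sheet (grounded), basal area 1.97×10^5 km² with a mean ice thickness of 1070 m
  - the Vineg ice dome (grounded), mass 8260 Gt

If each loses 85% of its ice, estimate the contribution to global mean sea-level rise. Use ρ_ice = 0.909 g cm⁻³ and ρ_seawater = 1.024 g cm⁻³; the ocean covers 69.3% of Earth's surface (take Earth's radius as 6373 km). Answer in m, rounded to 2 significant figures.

≈ 0.47 m

Thura: 0.85 × 3.45 Gt = 2.932×10^12 kg; dividing by ρ_w = 1.024 g cm⁻³ = 1024 kg m⁻³ gives 2.864×10^9 m³ of water.
Voren: ice volume = 1.97×10^5 km² × 1070 m = 2.108×10^5 km³; 0.85 × 2.108×10^5 × (909/1024) = 1.590×10^5 km³ of water.
Vineg: 0.85 × 8260 Gt = 7.021×10^15 kg; dividing by ρ_w = 1024 kg m⁻³ gives 6.856×10^12 m³ of water.
Total added water ≈ 1.659×10^14 m³ over 3.54×10^14 m² → Δh = 0.469 m.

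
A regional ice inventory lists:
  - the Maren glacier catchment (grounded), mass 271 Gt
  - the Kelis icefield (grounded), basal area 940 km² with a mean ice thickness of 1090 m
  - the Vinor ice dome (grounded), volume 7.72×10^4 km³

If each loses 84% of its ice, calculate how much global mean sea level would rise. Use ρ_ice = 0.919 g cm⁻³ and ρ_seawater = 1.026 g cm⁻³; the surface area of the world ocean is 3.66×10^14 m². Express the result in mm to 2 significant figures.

≈ 160 mm

Maren: 0.84 × 271 Gt = 2.276×10^14 kg; dividing by ρ_w = 1.026 g cm⁻³ = 1026 kg m⁻³ gives 2.219×10^11 m³ of water.
Kelis: ice volume = 940 km² × 1090 m = 1025 km³; 0.84 × 1025 × (919/1026) = 770.9 km³ of water.
Vinor: 0.84 × 7.72×10^4 km³ × (919/1026) = 5.809×10^4 km³ of water.
Total added water ≈ 5.908×10^13 m³ over 3.66×10^14 m² → Δh = 0.161 m = 160 mm.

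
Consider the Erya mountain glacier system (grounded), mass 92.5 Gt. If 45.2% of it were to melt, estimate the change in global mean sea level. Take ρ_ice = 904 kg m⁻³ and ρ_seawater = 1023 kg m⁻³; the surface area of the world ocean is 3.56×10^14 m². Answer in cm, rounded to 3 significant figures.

≈ 0.0115 cm

Erya: 0.452 × 92.5 Gt = 4.181×10^13 kg; dividing by ρ_w = 1023 kg m⁻³ gives 4.087×10^10 m³ of water.
Spread over 3.56×10^14 m² of ocean, Δh = 4.087×10^10 / 3.56×10^14 = 1.15×10^-4 m = 0.0115 cm.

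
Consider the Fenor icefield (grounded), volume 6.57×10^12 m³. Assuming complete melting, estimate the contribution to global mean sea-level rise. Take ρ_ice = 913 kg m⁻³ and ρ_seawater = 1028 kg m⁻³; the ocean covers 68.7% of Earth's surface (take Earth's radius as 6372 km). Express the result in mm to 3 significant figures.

Fenor: 6.57×10^12 m³ × (913/1028) = 5.835×10^12 m³ of water.
Spread over 3.51×10^14 m² of ocean, Δh = 5.835×10^12 / 3.51×10^14 = 0.0166 m = 16.6 mm.

≈ 16.6 mm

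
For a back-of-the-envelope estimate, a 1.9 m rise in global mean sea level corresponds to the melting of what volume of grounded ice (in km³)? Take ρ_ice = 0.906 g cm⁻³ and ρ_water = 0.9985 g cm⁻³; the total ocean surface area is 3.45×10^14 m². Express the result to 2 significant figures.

Required water volume = Δh × A = 1.9 m × 3.45×10^14 m² = 6.555×10^14 m³ = 6.555×10^5 km³.
Ice volume = water volume × ρ_w/ρ_ice = 6.555×10^5 × 998.5/906 = 7.2×10^5 km³.

≈ 7.2×10^5 km³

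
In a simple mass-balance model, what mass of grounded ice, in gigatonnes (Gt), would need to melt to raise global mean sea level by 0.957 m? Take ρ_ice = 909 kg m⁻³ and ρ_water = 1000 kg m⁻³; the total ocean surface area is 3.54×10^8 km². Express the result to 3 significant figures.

≈ 3.39×10^5 Gt

Required water volume = Δh × A = 0.957 m × 3.54×10^14 m² = 3.388×10^14 m³.
ρ_w = 1000 kg m⁻³, so the mass of water = 3.388×10^14 m³ × 1000 kg m⁻³ = 3.388×10^17 kg = 3.39×10^5 Gt (and the same mass of ice, by conservation).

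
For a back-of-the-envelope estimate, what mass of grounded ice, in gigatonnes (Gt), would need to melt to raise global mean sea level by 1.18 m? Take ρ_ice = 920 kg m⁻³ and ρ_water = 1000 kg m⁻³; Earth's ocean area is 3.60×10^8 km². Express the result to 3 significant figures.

≈ 4.25×10^5 Gt

Required water volume = Δh × A = 1.18 m × 3.60×10^14 m² = 4.248×10^14 m³.
ρ_w = 1000 kg m⁻³, so the mass of water = 4.248×10^14 m³ × 1000 kg m⁻³ = 4.248×10^17 kg = 4.25×10^5 Gt (and the same mass of ice, by conservation).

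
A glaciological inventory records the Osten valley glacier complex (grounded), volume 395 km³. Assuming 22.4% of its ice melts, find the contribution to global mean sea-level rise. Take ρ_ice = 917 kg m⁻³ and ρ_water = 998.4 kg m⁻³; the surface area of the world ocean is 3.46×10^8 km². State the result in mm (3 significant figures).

≈ 0.235 mm

Osten: 0.224 × 395 km³ × (917/998.4) = 81.27 km³ of water.
Spread over 3.46×10^14 m² of ocean, Δh = 8.127×10^10 / 3.46×10^14 = 2.35×10^-4 m = 0.235 mm.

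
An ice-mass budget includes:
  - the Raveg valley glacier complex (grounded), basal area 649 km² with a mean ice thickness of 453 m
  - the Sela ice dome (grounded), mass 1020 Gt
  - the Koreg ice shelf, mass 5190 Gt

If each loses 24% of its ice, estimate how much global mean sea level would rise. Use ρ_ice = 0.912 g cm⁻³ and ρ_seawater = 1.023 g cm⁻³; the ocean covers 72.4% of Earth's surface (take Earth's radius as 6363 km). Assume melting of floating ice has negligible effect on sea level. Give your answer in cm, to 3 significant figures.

Raveg: ice volume = 649 km² × 453 m = 294.0 km³; 0.24 × 294.0 × (912/1023) = 62.90 km³ of water.
Sela: 0.24 × 1020 Gt = 2.448×10^14 kg; dividing by ρ_w = 1.023 g cm⁻³ = 1023 kg m⁻³ gives 2.393×10^11 m³ of water.
The Koreg ice shelf is floating and already displaces its own weight of water, so its melt adds essentially nothing to sea level.
Total added water ≈ 3.022×10^11 m³ over 3.68×10^14 m² → Δh = 8.20×10^-4 m = 0.0820 cm.

≈ 0.0820 cm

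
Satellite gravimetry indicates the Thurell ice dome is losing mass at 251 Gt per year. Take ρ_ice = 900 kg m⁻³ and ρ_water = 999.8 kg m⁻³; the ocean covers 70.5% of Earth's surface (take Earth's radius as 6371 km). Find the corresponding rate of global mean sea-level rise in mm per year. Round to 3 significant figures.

≈ 0.698 mm/yr

ρ_w = 999.8 kg m⁻³. Annual water volume added = 251 Gt / ρ_w = 2.510×10^14 kg / 999.8 kg m⁻³ = 2.511×10^11 m³.
Δh per year = 2.511×10^11 / 3.60×10^14 = 6.98×10^-4 m = 0.698 mm.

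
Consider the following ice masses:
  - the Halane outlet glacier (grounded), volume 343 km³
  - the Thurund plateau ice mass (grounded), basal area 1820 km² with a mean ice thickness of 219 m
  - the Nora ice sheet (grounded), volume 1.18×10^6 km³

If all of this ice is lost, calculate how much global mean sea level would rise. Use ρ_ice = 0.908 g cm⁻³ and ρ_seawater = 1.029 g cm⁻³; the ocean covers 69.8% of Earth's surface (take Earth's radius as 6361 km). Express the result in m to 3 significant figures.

Halane: 343 km³ × (908/1029) = 302.7 km³ of water.
Thurund: ice volume = 1820 km² × 219 m = 398.6 km³; 398.6 × (908/1029) = 351.7 km³ of water.
Nora: 1.18×10^6 km³ × (908/1029) = 1.041×10^6 km³ of water.
Total added water ≈ 1.042×10^15 m³ over 3.55×10^14 m² → Δh = 2.94 m.

≈ 2.94 m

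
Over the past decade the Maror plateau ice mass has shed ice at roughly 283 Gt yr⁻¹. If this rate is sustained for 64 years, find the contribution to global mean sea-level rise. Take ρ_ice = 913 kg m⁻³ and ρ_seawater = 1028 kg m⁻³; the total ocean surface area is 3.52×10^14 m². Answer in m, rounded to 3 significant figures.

≈ 0.0501 m

Total mass lost = 283 Gt/yr × 64 yr = 1.811×10^4 Gt = 1.811×10^16 kg.
ρ_w = 1028 kg m⁻³, so water volume = 1.811×10^16 / 1028 = 1.762×10^13 m³.
Δh = 1.762×10^13 / 3.52×10^14 = 0.0501 m.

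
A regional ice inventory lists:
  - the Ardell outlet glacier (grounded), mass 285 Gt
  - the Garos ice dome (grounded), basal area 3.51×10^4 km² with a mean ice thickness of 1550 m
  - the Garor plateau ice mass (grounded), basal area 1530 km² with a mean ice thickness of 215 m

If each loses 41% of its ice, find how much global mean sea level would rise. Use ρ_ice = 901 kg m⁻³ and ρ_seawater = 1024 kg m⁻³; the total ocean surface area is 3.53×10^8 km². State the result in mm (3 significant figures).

≈ 56.3 mm

Ardell: 0.41 × 285 Gt = 1.168×10^14 kg; dividing by ρ_w = 1024 kg m⁻³ gives 1.141×10^11 m³ of water.
Garos: ice volume = 3.51×10^4 km² × 1550 m = 5.440×10^4 km³; 0.41 × 5.440×10^4 × (901/1024) = 1.963×10^4 km³ of water.
Garor: ice volume = 1530 km² × 215 m = 328.9 km³; 0.41 × 328.9 × (901/1024) = 118.7 km³ of water.
Total added water ≈ 1.986×10^13 m³ over 3.53×10^14 m² → Δh = 0.0563 m = 56.3 mm.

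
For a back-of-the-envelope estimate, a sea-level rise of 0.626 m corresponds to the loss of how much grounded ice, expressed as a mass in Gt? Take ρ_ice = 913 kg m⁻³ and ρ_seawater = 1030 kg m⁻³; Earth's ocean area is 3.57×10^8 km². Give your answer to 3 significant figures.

Required water volume = Δh × A = 0.626 m × 3.57×10^14 m² = 2.235×10^14 m³.
ρ_w = 1030 kg m⁻³, so the mass of water = 2.235×10^14 m³ × 1030 kg m⁻³ = 2.302×10^17 kg = 2.30×10^5 Gt (and the same mass of ice, by conservation).

≈ 2.30×10^5 Gt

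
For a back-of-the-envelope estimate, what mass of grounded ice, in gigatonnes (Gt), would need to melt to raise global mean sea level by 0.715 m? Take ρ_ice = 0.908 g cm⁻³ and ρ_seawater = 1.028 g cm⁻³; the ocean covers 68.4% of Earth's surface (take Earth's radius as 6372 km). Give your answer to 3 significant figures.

≈ 2.57×10^5 Gt

Required water volume = Δh × A = 0.715 m × 3.49×10^14 m² = 2.495×10^14 m³.
ρ_w = 1.028 g cm⁻³ = 1028 kg m⁻³, so the mass of water = 2.495×10^14 m³ × 1028 kg m⁻³ = 2.565×10^17 kg = 2.57×10^5 Gt (and the same mass of ice, by conservation).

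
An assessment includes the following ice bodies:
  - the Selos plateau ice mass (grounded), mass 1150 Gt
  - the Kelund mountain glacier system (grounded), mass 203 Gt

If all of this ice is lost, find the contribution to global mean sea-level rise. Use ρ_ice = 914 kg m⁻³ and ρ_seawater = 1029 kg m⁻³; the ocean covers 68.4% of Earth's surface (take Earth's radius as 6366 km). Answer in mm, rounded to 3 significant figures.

≈ 3.77 mm

Selos: 1150 Gt = 1.150×10^15 kg; dividing by ρ_w = 1029 kg m⁻³ gives 1.118×10^12 m³ of water.
Kelund: 203 Gt = 2.030×10^14 kg; dividing by ρ_w = 1029 kg m⁻³ gives 1.973×10^11 m³ of water.
Total added water ≈ 1.315×10^12 m³ over 3.48×10^14 m² → Δh = 3.77×10^-3 m = 3.77 mm.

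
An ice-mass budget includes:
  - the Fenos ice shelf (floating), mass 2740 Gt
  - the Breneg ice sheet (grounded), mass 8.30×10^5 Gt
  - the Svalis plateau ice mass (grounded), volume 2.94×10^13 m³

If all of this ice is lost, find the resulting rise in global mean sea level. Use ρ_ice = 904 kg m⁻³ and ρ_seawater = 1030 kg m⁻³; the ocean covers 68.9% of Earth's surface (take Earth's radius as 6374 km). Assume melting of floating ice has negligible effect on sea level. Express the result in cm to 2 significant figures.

The Fenos ice shelf is floating and already displaces its own weight of water, so its melt adds essentially nothing to sea level.
Breneg: 8.30×10^5 Gt = 8.300×10^17 kg; dividing by ρ_w = 1030 kg m⁻³ gives 8.058×10^14 m³ of water.
Svalis: 2.94×10^13 m³ × (904/1030) = 2.580×10^13 m³ of water.
Total added water ≈ 8.316×10^14 m³ over 3.52×10^14 m² → Δh = 2.36 m = 240 cm.

≈ 240 cm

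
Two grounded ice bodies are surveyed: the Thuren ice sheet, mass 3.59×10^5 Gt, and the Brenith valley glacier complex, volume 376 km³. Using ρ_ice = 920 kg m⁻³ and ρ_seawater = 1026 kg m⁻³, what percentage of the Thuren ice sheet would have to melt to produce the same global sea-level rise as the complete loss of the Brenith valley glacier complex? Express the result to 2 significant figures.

≈ 0.096 %

Equal sea-level rise means equal mass of meltwater, i.e. equal mass of ice lost.
Ice mass of Brenith: 3.459×10^14 kg; ice mass of Thuren: 3.590×10^17 kg.
Fraction required = 3.459×10^14 / 3.590×10^17 = 9.64×10^-4 → 0.096 %.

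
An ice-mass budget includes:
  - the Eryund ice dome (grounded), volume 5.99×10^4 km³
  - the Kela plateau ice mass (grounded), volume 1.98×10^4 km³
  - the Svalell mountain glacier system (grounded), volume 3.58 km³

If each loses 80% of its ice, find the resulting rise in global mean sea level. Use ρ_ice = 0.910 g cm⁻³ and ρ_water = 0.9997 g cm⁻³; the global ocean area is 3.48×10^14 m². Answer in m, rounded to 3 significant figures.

Eryund: 0.8 × 5.99×10^4 km³ × (910/999.7) = 4.362×10^4 km³ of water.
Kela: 0.8 × 1.98×10^4 km³ × (910/999.7) = 1.442×10^4 km³ of water.
Svalell: 0.8 × 3.58 km³ × (910/999.7) = 2.607 km³ of water.
Total added water ≈ 5.804×10^13 m³ over 3.48×10^14 m² → Δh = 0.167 m.

≈ 0.167 m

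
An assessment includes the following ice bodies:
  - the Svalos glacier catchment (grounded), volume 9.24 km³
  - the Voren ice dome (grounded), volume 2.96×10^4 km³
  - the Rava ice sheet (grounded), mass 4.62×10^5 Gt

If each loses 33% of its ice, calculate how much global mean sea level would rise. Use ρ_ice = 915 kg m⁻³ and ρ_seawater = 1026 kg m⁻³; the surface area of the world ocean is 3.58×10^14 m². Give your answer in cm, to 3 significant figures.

≈ 43.9 cm

Svalos: 0.33 × 9.24 km³ × (915/1026) = 2.719 km³ of water.
Voren: 0.33 × 2.96×10^4 km³ × (915/1026) = 8711 km³ of water.
Rava: 0.33 × 4.62×10^5 Gt = 1.525×10^17 kg; dividing by ρ_w = 1026 kg m⁻³ gives 1.486×10^14 m³ of water.
Total added water ≈ 1.573×10^14 m³ over 3.58×10^14 m² → Δh = 0.439 m = 43.9 cm.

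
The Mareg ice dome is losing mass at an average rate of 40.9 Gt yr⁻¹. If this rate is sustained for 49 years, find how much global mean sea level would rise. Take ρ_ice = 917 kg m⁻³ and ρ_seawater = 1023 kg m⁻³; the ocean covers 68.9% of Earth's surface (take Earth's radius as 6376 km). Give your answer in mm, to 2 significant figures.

Total mass lost = 40.9 Gt/yr × 49 yr = 2004 Gt = 2.004×10^15 kg.
ρ_w = 1023 kg m⁻³, so water volume = 2.004×10^15 / 1023 = 1.959×10^12 m³.
Δh = 1.959×10^12 / 3.52×10^14 = 5.57×10^-3 m = 5.6 mm.

≈ 5.6 mm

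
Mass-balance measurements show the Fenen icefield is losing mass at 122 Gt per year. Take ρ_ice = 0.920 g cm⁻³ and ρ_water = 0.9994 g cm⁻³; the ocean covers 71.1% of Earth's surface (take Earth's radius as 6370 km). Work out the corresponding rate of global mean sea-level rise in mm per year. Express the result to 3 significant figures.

≈ 0.337 mm/yr

ρ_w = 0.9994 g cm⁻³ = 999.4 kg m⁻³. Annual water volume added = 122 Gt / ρ_w = 1.220×10^14 kg / 999.4 kg m⁻³ = 1.221×10^11 m³.
Δh per year = 1.221×10^11 / 3.63×10^14 = 3.37×10^-4 m = 0.337 mm.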